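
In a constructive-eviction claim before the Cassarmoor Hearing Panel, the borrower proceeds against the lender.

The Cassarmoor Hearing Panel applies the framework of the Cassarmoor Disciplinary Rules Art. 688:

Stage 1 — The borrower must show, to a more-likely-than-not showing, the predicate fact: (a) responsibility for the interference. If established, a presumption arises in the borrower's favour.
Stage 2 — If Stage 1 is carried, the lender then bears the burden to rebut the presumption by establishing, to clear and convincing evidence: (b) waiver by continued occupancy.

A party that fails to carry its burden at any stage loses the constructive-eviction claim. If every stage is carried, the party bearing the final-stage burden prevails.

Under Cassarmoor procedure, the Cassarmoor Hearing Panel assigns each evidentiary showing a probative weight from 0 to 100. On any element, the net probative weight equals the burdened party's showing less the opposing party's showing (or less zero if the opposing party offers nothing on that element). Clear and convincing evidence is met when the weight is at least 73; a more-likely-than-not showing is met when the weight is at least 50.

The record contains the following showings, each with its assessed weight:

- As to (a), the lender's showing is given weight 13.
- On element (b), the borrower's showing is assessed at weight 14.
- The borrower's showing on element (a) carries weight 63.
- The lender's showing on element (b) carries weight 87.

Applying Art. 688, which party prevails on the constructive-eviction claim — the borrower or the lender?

lender

At Stage 1 the borrower must meet a more-likely-than-not showing (weight is at least 50): on (a) the weight is 63 less the opposing 13 gives net 50, ≥ 50, so (a) meets the standard.
  The borrower carries Stage 1; the lender now bears the burden.
At Stage 2 the lender must meet clear and convincing evidence (weight is at least 73): on (b) the weight is 87 less the opposing 14 gives net 73, ≥ 73, so (b) meets the standard.
  The lender carries the last stage.
With every stage satisfied, the lender prevails.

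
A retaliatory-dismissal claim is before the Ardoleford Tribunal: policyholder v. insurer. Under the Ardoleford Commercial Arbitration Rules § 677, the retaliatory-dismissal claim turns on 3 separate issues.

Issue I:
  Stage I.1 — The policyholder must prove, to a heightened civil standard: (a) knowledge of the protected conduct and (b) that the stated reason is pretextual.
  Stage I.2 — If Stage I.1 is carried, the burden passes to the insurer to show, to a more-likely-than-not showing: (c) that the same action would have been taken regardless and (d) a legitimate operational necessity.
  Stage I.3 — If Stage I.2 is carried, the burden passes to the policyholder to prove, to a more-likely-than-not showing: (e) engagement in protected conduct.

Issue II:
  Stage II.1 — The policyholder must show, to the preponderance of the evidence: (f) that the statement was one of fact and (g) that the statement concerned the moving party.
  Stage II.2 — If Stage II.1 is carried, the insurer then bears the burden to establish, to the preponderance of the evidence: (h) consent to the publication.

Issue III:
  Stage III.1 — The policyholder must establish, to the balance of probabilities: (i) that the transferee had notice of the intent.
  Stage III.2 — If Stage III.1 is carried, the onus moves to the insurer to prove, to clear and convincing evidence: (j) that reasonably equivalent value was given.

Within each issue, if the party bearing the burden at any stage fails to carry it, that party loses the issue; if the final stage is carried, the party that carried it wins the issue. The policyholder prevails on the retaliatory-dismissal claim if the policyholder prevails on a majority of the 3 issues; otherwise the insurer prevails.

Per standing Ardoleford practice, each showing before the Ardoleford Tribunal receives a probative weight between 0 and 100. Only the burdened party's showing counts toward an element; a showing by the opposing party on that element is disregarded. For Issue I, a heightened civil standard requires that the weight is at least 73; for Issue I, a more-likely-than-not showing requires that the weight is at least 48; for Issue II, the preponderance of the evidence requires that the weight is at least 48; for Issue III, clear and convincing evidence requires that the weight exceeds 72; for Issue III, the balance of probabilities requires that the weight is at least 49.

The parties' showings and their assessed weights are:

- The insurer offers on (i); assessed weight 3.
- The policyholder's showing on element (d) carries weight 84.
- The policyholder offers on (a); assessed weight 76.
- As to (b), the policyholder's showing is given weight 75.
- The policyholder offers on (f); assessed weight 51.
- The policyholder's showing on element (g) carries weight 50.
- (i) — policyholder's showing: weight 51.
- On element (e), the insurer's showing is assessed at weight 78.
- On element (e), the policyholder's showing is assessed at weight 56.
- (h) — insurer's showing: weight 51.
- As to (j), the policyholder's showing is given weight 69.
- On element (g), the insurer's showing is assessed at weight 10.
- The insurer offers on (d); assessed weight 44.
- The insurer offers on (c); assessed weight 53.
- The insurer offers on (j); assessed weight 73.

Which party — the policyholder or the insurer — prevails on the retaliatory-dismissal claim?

— Issue I —
At Stage I.1 the policyholder must meet a heightened civil standard (weight is at least 73): on (a) the weight is 76, ≥ 73, so (a) meets the standard; on (b) the weight is 75, which does reach 73, so (b) meets the standard.
  All elements met. The burden passes to the insurer.
At Stage I.2 the insurer must meet a more-likely-than-not showing (weight is at least 48): on (c) the weight is 53, which does reach 48, so (c) meets the standard; on (d) the weight is 44 (the policyholder's 84 is given no effect), < 48, so (d) does not meet the standard.
  The insurer does not carry Stage I.2.
The policyholder prevails on this issue.
— Issue II —
Stage II.1 (policyholder, the preponderance of the evidence, weight is at least 48): (f) 51 ≥ 48 — meets; (g) 50 (insurer's 10 disregarded) ≥ 48 — meets.
  Stage II.1 carried; the burden shifts to the insurer.
Stage II.2 (insurer, the preponderance of the evidence, weight is at least 48): (h) 51 ≥ 48 — meets.
  Stage II.2 carried; the final stage is satisfied.
Every stage carried; the insurer prevails on this issue.
— Issue III —
Stage III.1 (policyholder, the balance of probabilities, weight is at least 49): (i) 51 (insurer's 3 disregarded) ≥ 49 — meets.
  Stage III.1 is satisfied; the onus moves to the insurer.
Stage III.2 (insurer, clear and convincing evidence, weight exceeds 72): (j) 73 (policyholder's 69 disregarded) > 72 — meets.
  Stage III.2 carried; the final stage is satisfied.
Every stage carried; the insurer prevails on this issue.
Per-issue: Issue I → policyholder; Issue II → insurer; Issue III → insurer. The policyholder must prevail on a majority of issues; overall, the insurer prevails.

insurer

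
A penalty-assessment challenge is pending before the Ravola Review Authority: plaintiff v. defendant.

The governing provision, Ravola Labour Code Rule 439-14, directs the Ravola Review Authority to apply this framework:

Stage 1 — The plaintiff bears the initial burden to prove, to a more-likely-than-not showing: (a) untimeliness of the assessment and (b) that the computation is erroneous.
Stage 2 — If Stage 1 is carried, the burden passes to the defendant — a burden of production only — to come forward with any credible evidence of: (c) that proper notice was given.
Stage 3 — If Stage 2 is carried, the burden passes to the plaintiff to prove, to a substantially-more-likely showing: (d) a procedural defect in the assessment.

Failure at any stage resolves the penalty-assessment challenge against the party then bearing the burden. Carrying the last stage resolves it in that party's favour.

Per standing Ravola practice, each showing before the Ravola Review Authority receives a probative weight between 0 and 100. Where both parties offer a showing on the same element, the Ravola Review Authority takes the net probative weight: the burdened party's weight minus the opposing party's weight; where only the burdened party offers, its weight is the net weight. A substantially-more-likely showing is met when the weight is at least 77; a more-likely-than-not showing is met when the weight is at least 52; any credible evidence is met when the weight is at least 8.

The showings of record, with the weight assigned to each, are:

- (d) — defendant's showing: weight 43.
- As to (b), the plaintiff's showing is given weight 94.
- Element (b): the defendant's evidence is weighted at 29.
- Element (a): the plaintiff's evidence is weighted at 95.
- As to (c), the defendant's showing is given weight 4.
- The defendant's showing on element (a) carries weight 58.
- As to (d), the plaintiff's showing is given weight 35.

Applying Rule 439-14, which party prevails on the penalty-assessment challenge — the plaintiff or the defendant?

defendant

Stage 1 — burden on plaintiff; standard: a more-likely-than-not showing (weight is at least 52).
    (a): 95 − 58 = 37 < 52 [not met]
    (b): 94 − 29 = 65 ≥ 52 [met]
  Stage 1 not carried; the plaintiff fails its burden.
So the defendant prevails.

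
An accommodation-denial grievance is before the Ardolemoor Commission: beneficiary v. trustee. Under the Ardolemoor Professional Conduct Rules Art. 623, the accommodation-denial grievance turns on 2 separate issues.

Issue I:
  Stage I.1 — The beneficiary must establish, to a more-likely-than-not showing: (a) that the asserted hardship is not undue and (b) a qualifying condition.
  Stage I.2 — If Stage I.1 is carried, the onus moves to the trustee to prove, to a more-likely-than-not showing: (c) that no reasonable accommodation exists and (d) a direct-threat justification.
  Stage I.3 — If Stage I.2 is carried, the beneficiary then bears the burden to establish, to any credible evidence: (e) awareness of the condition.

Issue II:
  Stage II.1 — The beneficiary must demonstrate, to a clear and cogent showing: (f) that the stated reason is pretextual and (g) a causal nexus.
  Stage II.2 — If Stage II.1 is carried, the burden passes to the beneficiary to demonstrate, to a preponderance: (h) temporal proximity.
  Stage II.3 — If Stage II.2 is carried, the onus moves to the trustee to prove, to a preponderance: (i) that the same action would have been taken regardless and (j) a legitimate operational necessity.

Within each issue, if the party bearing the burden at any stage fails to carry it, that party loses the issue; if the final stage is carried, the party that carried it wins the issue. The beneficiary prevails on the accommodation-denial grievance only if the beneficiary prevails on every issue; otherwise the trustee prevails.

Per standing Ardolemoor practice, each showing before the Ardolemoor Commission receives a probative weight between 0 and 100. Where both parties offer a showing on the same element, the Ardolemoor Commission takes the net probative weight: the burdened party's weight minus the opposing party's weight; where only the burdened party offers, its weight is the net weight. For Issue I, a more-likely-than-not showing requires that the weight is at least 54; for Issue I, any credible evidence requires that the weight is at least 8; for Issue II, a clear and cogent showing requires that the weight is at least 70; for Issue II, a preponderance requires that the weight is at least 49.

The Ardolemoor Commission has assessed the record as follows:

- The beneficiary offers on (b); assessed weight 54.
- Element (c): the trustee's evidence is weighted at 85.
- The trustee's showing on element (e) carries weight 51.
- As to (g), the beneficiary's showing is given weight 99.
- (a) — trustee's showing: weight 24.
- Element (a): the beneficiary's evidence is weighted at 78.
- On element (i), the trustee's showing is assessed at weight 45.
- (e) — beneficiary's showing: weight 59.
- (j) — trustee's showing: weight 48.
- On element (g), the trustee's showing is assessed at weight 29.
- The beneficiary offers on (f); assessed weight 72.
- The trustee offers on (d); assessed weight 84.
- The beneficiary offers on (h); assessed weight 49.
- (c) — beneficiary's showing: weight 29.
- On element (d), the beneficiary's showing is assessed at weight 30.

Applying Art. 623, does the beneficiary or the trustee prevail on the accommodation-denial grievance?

beneficiary

— Issue I —
At Stage I.1 the beneficiary must meet a more-likely-than-not showing (weight is at least 54): on (a) the weight is 78 less the opposing 24 gives net 54, ≥ 54, so (a) meets the standard; on (b) the weight is 54, ≥ 54, so (b) meets the standard.
  Stage I.1 carried; the burden shifts to the trustee.
At Stage I.2 the trustee must meet a more-likely-than-not showing (weight is at least 54): on (c) the weight is 85 less the opposing 29 gives net 56, ≥ 54, so (c) meets the standard; on (d) the weight is 84 less the opposing 30 gives net 54, which does reach 54, so (d) meets the standard.
  The trustee carries Stage I.2; the beneficiary now bears the burden.
At Stage I.3 the beneficiary must meet any credible evidence (weight is at least 8): on (e) the weight is 59 less the opposing 51 gives net 8, which does reach 8, so (e) meets the standard.
  Stage I.3 carried; the final stage is satisfied.
With every stage satisfied, the beneficiary prevails on this issue.
— Issue II —
Stage II.1 (beneficiary, a clear and cogent showing, weight is at least 70): (f) 72 ≥ 70 — meets; (g) net 99−29=70 ≥ 70 — meets.
  Stage II.1 carried; the burden remains with the beneficiary.
Stage II.2 (beneficiary, a preponderance, weight is at least 49): (h) 49 ≥ 49 — meets.
  Stage II.2 carried; the burden shifts to the trustee.
Stage II.3 (trustee, a preponderance, weight is at least 49): (i) 45 < 49 — fails; (j) 48 < 49 — fails.
  Stage II.3 not carried; the trustee fails its burden.
The beneficiary prevails on this issue.
Per-issue: Issue I → beneficiary; Issue II → beneficiary. The beneficiary must prevail on every issue; overall, the beneficiary prevails.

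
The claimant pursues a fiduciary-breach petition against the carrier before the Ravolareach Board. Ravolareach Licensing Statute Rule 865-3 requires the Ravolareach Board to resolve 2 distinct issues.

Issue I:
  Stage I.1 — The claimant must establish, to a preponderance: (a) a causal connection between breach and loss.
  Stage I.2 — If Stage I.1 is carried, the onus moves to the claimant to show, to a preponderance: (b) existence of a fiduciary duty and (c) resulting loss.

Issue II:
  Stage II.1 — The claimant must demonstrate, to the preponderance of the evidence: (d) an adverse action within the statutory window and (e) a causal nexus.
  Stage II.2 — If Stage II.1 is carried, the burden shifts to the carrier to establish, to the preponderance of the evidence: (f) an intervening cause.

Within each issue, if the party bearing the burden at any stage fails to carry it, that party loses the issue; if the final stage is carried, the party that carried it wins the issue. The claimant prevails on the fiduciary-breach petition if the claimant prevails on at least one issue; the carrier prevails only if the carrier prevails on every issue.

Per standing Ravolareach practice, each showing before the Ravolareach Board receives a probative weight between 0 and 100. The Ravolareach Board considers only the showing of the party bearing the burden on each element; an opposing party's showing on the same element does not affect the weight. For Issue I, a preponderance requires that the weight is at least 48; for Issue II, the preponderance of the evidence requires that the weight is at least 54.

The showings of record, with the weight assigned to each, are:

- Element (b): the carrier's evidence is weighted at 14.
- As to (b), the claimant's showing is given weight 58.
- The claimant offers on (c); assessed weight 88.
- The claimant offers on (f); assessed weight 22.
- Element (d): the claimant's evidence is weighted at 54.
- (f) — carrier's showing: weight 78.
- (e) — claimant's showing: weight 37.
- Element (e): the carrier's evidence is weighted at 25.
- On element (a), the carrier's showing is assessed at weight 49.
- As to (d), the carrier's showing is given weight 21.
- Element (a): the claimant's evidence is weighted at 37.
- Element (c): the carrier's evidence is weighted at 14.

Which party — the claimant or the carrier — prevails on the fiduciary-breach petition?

carrier

— Issue I —
Stage I.1 — burden on claimant; standard: a preponderance (weight is at least 48).
    (a): 37 (carrier's 49 disregarded) < 48 [not met]
  Stage I.1 not carried; the claimant fails its burden.
The analysis ends at Stage I.1; the carrier prevails on this issue.
— Issue II —
Stage II.1 (claimant, the preponderance of the evidence, weight is at least 54): (d) 54 (carrier's 21 disregarded) ≥ 54 — meets; (e) 37 (carrier's 25 disregarded) < 54 — fails.
  Not every element is met, so the claimant fails to carry Stage II.1.
The analysis ends at Stage II.1; the carrier prevails on this issue.
Per-issue: Issue I → carrier; Issue II → carrier. The claimant must prevail on at least one issue; overall, the carrier prevails.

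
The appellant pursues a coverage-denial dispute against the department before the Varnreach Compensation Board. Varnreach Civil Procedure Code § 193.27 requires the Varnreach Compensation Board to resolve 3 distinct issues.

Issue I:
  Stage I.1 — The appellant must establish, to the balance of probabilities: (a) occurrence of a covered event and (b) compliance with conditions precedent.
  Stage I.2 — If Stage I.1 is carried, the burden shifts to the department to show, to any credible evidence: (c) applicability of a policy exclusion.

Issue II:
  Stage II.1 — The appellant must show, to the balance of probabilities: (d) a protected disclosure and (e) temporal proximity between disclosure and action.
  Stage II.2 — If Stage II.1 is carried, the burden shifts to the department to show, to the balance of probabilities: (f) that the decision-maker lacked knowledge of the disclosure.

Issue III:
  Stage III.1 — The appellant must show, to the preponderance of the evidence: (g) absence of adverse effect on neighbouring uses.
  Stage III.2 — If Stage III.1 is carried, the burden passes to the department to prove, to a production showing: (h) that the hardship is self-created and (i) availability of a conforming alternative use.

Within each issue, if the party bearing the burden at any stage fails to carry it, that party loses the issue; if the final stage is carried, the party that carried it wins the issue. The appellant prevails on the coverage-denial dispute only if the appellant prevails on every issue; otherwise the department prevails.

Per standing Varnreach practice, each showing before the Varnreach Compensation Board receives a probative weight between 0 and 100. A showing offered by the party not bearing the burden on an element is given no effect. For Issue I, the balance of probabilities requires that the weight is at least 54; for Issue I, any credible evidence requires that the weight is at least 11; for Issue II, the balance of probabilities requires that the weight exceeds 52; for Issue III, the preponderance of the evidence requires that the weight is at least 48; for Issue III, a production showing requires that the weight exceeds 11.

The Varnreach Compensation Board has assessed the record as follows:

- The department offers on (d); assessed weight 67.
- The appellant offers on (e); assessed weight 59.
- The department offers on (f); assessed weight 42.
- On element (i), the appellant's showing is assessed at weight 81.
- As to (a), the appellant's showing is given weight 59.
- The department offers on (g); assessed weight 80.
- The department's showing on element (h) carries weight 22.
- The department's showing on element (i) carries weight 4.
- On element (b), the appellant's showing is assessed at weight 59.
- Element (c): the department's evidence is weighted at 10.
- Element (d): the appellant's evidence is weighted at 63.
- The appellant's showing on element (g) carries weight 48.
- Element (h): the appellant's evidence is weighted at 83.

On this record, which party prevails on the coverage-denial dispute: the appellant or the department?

appellant

— Issue I —
At Stage I.1 the appellant must meet the balance of probabilities (weight is at least 54): on (a) the weight is 59, which does reach 54, so (a) meets the standard; on (b) the weight is 59, ≥ 54, so (b) meets the standard.
  The appellant carries Stage I.1; the department now bears the burden.
At Stage I.2 the department must meet any credible evidence (weight is at least 11): on (c) the weight is 10, < 11, so (c) does not meet the standard.
  The department does not carry Stage I.2.
The analysis ends at Stage I.2; the appellant prevails on this issue.
— Issue II —
At Stage II.1 the appellant must meet the balance of probabilities (weight exceeds 52): on (d) the weight is 63 (the department's 67 is given no effect), > 52, so (d) meets the standard; on (e) the weight is 59, which does exceed 52, so (e) meets the standard.
  All elements met. The burden passes to the department.
At Stage II.2 the department must meet the balance of probabilities (weight exceeds 52): on (f) the weight is 42, ≤ 52, so (f) does not meet the standard.
  The department does not carry Stage II.2.
The appellant prevails on this issue.
— Issue III —
Stage III.1 (appellant, the preponderance of the evidence, weight is at least 48): (g) 48 (department's 80 disregarded) ≥ 48 — meets.
  Stage III.1 carried; the burden shifts to the department.
Stage III.2 (department, a production showing, weight exceeds 11): (h) 22 (appellant's 83 disregarded) > 11 — meets; (i) 4 (appellant's 81 disregarded) ≤ 11 — fails.
  Not every element is met, so the department fails to carry Stage III.2.
The analysis ends at Stage III.2; the appellant prevails on this issue.
Per-issue: Issue I → appellant; Issue II → appellant; Issue III → appellant. The appellant must prevail on every issue; overall, the appellant prevails.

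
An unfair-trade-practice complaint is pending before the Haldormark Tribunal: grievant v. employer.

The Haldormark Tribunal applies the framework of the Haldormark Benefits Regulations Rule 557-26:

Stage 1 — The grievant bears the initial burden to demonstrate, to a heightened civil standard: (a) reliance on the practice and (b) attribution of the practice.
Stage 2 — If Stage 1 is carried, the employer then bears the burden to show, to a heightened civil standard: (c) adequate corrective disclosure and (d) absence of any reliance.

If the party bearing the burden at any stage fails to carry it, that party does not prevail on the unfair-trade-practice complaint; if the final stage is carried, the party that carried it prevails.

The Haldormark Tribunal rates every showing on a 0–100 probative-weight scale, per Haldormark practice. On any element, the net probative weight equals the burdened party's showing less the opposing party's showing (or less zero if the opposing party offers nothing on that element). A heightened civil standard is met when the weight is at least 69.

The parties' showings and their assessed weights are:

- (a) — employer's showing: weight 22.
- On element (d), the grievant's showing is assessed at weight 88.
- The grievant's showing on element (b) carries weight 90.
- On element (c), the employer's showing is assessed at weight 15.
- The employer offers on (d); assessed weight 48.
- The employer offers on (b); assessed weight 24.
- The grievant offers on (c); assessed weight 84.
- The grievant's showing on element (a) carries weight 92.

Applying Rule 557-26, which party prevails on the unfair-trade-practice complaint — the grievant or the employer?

Stage 1 (grievant, a heightened civil standard, weight is at least 69): (a) net 92−22=70 ≥ 69 — meets; (b) net 90−24=66 < 69 — fails.
  Stage 1 not carried; the grievant fails its burden.
So the employer prevails.

employer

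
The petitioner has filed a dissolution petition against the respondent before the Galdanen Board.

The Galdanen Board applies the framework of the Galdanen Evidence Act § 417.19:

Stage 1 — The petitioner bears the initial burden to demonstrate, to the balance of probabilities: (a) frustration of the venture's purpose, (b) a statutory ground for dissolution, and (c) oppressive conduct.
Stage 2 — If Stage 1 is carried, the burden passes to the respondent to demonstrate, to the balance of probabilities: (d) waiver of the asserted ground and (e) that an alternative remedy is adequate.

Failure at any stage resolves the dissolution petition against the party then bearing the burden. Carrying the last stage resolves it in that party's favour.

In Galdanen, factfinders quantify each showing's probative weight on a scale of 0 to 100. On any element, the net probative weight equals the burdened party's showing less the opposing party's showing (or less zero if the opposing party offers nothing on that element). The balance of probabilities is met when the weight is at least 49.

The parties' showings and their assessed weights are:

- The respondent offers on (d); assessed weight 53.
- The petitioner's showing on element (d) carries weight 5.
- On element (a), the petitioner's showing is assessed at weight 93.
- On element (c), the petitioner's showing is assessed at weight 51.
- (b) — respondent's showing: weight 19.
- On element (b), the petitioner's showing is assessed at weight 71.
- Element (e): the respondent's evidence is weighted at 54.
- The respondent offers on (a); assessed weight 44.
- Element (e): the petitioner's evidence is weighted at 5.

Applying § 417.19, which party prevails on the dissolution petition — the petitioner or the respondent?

Stage 1 — burden on petitioner; standard: the balance of probabilities (weight is at least 49).
    (a): 93 − 44 = 49 ≥ 49 [met]
    (b): 71 − 19 = 52 ≥ 49 [met]
    (c): 51 ≥ 49 [met]
  Stage 1 carried; the burden shifts to the respondent.
Stage 2 — burden on respondent; standard: the balance of probabilities (weight is at least 49).
    (d): 53 − 5 = 48 < 49 [not met]
    (e): 54 − 5 = 49 ≥ 49 [met]
  Not every element is met, so the respondent fails to carry Stage 2.
The analysis ends at Stage 2; the petitioner prevails.

petitioner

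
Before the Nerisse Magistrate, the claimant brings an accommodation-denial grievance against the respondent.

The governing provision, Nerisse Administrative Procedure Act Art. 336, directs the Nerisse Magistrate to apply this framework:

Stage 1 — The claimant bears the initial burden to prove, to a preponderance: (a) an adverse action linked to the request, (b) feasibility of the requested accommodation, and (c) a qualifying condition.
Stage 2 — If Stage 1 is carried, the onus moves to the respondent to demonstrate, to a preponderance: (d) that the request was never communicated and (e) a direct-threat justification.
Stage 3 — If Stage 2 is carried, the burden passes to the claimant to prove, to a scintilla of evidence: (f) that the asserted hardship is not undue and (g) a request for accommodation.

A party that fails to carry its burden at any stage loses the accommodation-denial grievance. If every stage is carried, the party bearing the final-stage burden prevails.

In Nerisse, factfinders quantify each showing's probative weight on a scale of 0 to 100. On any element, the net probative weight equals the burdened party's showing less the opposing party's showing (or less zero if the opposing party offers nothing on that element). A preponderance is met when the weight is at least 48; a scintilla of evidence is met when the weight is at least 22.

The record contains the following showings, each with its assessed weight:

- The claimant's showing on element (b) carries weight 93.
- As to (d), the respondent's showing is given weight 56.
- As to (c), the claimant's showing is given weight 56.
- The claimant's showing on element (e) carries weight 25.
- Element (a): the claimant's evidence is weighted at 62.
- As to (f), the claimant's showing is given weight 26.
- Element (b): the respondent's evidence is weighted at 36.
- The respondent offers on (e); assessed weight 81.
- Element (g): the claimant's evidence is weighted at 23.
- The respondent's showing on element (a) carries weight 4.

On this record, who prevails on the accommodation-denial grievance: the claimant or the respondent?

claimant

At Stage 1 the claimant must meet a preponderance (weight is at least 48): on (a) the weight is 62 less the opposing 4 gives net 58, ≥ 48, so (a) meets the standard; on (b) the weight is 93 less the opposing 36 gives net 57, which does reach 48, so (b) meets the standard; on (c) the weight is 56, which does reach 48, so (c) meets the standard.
  The claimant carries Stage 1; the respondent now bears the burden.
At Stage 2 the respondent must meet a preponderance (weight is at least 48): on (d) the weight is 56, which does reach 48, so (d) meets the standard; on (e) the weight is 81 less the opposing 25 gives net 56, which does reach 48, so (e) meets the standard.
  Stage 2 is satisfied; the onus moves to the claimant.
At Stage 3 the claimant must meet a scintilla of evidence (weight is at least 22): on (f) the weight is 26, which does reach 22, so (f) meets the standard; on (g) the weight is 23, ≥ 22, so (g) meets the standard.
  All elements met at the final stage.
Every stage carried; the claimant prevails.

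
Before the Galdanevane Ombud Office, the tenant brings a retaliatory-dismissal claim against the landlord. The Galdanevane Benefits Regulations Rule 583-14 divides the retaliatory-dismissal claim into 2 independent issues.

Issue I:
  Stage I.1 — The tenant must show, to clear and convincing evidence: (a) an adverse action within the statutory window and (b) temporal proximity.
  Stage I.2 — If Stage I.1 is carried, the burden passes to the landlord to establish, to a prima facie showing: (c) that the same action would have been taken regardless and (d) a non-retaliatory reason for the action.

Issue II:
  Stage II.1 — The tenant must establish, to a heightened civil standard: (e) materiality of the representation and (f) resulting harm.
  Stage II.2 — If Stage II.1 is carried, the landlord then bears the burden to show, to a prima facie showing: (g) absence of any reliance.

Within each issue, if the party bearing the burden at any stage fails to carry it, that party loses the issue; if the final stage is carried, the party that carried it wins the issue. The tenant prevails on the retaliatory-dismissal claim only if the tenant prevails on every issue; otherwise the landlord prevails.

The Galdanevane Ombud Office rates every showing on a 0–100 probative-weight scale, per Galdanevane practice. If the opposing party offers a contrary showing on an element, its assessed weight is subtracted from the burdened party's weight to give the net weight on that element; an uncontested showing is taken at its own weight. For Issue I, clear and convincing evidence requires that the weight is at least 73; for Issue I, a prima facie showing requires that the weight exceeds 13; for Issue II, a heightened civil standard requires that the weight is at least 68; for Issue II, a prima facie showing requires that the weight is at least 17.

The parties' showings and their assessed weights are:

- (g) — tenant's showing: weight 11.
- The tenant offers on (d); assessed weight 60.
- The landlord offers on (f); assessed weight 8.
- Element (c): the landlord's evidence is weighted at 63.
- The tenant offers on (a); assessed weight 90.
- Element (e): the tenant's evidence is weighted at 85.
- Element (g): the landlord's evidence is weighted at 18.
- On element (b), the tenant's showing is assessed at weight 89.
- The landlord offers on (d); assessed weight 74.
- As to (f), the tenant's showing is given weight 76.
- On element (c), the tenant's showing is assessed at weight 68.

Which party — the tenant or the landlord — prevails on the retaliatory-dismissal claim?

— Issue I —
Stage I.1 — burden on tenant; standard: clear and convincing evidence (weight is at least 73).
    (a): 90 ≥ 73 [met]
    (b): 89 ≥ 73 [met]
  All elements met. The burden passes to the landlord.
Stage I.2 — burden on landlord; standard: a prima facie showing (weight exceeds 13).
    (c): 63 − 68 = -5 ≤ 13 [not met]
    (d): 74 − 60 = 14 > 13 [met]
  Not every element is met, so the landlord fails to carry Stage I.2.
The tenant prevails on this issue.
— Issue II —
At Stage II.1 the tenant must meet a heightened civil standard (weight is at least 68): on (e) the weight is 85, ≥ 68, so (e) meets the standard; on (f) the weight is 76 less the opposing 8 gives net 68, which does reach 68, so (f) meets the standard.
  Stage II.1 is satisfied; the onus moves to the landlord.
At Stage II.2 the landlord must meet a prima facie showing (weight is at least 17): on (g) the weight is 18 less the opposing 11 gives net 7, < 17, so (g) does not meet the standard.
  The landlord does not carry Stage II.2.
The tenant prevails on this issue.
Per-issue: Issue I → tenant; Issue II → tenant. The tenant must prevail on every issue; overall, the tenant prevails.

tenant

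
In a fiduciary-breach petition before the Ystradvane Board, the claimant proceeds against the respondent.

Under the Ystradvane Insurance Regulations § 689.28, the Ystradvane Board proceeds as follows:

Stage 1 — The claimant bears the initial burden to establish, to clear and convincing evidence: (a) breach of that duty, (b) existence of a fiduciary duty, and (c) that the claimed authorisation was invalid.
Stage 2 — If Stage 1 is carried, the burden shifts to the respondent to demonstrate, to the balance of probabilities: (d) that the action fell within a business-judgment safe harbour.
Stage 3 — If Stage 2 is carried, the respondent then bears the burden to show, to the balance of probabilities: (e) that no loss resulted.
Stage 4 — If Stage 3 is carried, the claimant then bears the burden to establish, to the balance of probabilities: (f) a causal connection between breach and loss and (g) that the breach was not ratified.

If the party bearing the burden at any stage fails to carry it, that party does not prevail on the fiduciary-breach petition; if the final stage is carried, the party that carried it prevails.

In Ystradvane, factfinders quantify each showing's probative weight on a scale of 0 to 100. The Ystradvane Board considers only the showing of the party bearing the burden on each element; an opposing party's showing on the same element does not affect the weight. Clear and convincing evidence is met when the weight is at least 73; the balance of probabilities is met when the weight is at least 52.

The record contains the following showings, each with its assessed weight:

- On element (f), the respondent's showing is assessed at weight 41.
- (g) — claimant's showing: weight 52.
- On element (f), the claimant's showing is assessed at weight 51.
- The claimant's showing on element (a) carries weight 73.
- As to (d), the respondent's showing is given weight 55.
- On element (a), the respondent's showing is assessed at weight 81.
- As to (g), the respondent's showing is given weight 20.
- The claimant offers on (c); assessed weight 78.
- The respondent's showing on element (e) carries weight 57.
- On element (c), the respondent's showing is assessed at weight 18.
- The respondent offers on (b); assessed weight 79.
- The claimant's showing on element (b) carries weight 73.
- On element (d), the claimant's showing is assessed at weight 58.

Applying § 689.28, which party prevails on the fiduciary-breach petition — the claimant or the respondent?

respondent

Stage 1 (claimant, clear and convincing evidence, weight is at least 73): (a) 73 (respondent's 81 disregarded) ≥ 73 — meets; (b) 73 (respondent's 79 disregarded) ≥ 73 — meets; (c) 78 (respondent's 18 disregarded) ≥ 73 — meets.
  The claimant carries Stage 1; the respondent now bears the burden.
Stage 2 (respondent, the balance of probabilities, weight is at least 52): (d) 55 (claimant's 58 disregarded) ≥ 52 — meets.
  Stage 2 carried; the burden remains with the respondent.
Stage 3 (respondent, the balance of probabilities, weight is at least 52): (e) 57 ≥ 52 — meets.
  Stage 3 carried; the burden shifts to the claimant.
Stage 4 (claimant, the balance of probabilities, weight is at least 52): (f) 51 (respondent's 41 disregarded) < 52 — fails; (g) 52 (respondent's 20 disregarded) ≥ 52 — meets.
  Stage 4 not carried; the claimant fails its burden.
The respondent prevails.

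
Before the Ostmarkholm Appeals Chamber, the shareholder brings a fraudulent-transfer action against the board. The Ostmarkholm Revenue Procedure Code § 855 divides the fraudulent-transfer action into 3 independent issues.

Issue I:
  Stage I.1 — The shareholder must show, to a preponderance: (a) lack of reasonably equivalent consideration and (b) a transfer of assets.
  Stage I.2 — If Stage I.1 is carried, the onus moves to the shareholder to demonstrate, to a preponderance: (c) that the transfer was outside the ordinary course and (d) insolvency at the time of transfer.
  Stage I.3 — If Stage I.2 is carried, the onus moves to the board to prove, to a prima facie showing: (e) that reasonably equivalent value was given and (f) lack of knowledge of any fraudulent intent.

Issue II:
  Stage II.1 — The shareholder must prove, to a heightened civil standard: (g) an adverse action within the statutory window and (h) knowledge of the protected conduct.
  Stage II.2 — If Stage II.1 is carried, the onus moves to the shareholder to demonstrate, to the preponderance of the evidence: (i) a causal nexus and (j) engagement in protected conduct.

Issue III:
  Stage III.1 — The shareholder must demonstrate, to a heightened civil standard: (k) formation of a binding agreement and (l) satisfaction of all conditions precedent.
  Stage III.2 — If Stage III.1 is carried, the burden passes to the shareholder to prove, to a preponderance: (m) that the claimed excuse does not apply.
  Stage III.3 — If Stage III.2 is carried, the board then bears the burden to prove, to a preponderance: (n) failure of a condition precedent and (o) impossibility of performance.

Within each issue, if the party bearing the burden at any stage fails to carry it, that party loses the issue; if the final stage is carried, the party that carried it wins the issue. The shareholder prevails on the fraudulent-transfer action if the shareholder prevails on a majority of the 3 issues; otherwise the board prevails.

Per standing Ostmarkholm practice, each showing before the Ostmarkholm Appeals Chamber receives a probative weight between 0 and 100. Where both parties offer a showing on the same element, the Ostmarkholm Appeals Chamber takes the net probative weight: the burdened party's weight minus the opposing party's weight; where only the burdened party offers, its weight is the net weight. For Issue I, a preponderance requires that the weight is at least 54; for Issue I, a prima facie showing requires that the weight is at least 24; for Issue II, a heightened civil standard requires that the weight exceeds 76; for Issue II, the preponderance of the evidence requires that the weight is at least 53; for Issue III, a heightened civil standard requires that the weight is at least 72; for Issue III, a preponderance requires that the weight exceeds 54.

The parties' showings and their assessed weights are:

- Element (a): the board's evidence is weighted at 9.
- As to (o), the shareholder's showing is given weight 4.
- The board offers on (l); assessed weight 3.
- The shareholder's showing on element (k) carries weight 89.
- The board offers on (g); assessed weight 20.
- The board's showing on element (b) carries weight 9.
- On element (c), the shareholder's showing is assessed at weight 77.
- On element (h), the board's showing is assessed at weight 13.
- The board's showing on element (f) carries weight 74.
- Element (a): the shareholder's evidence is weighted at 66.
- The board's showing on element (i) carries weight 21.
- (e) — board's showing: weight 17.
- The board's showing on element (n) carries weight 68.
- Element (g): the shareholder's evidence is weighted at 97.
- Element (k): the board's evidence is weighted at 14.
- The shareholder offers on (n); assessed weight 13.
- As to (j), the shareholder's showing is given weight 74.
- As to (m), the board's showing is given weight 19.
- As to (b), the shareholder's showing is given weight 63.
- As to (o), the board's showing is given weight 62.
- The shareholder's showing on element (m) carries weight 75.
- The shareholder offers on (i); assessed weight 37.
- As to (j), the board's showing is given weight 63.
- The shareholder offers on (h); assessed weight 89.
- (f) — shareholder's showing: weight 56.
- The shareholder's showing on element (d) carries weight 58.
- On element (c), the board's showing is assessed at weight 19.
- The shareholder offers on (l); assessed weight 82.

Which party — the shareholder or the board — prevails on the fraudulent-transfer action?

board

— Issue I —
Stage I.1 — burden on shareholder; standard: a preponderance (weight is at least 54).
    (a): 66 − 9 = 57 ≥ 54 [met]
    (b): 63 − 9 = 54 ≥ 54 [met]
  Stage I.1 carried; the burden remains with the shareholder.
Stage I.2 — burden on shareholder; standard: a preponderance (weight is at least 54).
    (c): 77 − 19 = 58 ≥ 54 [met]
    (d): 58 ≥ 54 [met]
  Stage I.2 carried; the burden shifts to the board.
Stage I.3 — burden on board; standard: a prima facie showing (weight is at least 24).
    (e): 17 < 24 [not met]
    (f): 74 − 56 = 18 < 24 [not met]
  Stage I.3 not carried; the board fails its burden.
The shareholder prevails on this issue.
— Issue II —
Stage II.1 (shareholder, a heightened civil standard, weight exceeds 76): (g) net 97−20=77 > 76 — meets; (h) net 89−13=76 ≤ 76 — fails.
  The shareholder does not carry Stage II.1.
The analysis ends at Stage II.1; the board prevails on this issue.
— Issue III —
Stage III.1 — burden on shareholder; standard: a heightened civil standard (weight is at least 72).
    (k): 89 − 14 = 75 ≥ 72 [met]
    (l): 82 − 3 = 79 ≥ 72 [met]
  All elements met. The shareholder retains the burden for Stage III.2.
Stage III.2 — burden on shareholder; standard: a preponderance (weight exceeds 54).
    (m): 75 − 19 = 56 > 54 [met]
  Stage III.2 is satisfied; the onus moves to the board.
Stage III.3 — burden on board; standard: a preponderance (weight exceeds 54).
    (n): 68 − 13 = 55 > 54 [met]
    (o): 62 − 4 = 58 > 54 [met]
  Stage III.3 carried; the final stage is satisfied.
All stages carried — the board prevails on this issue.
Per-issue: Issue I → shareholder; Issue II → board; Issue III → board. The shareholder must prevail on a majority of issues; overall, the board prevails.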